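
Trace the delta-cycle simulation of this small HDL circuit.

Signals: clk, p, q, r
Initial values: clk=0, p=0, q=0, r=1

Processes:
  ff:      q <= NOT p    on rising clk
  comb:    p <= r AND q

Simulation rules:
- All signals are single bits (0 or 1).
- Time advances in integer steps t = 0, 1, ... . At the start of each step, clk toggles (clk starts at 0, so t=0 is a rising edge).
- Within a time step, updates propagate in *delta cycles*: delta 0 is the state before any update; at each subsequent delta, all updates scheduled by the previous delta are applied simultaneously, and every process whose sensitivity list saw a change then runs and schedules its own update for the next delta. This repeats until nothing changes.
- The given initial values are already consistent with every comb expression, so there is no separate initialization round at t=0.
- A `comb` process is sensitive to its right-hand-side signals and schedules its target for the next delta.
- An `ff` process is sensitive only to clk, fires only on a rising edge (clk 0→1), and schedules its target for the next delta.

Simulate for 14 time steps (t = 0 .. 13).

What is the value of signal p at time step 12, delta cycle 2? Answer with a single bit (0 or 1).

t=0 Δ0: clk=0 r=1 q=0 p=0
  Δ1: clk:0→1
  Δ2: q:0→1
  Δ3: p:0→1
  (3Δ to stable)
t=1 Δ0: clk=1 r=1 q=1 p=1
  Δ1: clk:1→0
  (1Δ to stable)
t=2 Δ0: clk=0 r=1 q=1 p=1
  Δ1: clk:0→1
  Δ2: q:1→0
  Δ3: p:1→0
  (3Δ to stable)
t=3 Δ0: clk=1 r=1 q=0 p=0
  Δ1: clk:1→0
  (1Δ to stable)
t=4 Δ0: clk=0 r=1 q=0 p=0
  Δ1: clk:0→1
  Δ2: q:0→1
  Δ3: p:0→1
  (3Δ to stable)
t=5 Δ0: clk=1 r=1 q=1 p=1
  Δ1: clk:1→0
  (1Δ to stable)
t=6 Δ0: clk=0 r=1 q=1 p=1
  Δ1: clk:0→1
  Δ2: q:1→0
  Δ3: p:1→0
  (3Δ to stable)
t=7 Δ0: clk=1 r=1 q=0 p=0
  Δ1: clk:1→0
  (1Δ to stable)
t=8 Δ0: clk=0 r=1 q=0 p=0
  Δ1: clk:0→1
  Δ2: q:0→1
  Δ3: p:0→1
  (3Δ to stable)
t=9 Δ0: clk=1 r=1 q=1 p=1
  Δ1: clk:1→0
  (1Δ to stable)
t=10 Δ0: clk=0 r=1 q=1 p=1
  Δ1: clk:0→1
  Δ2: q:1→0
  Δ3: p:1→0
  (3Δ to stable)
t=11 Δ0: clk=1 r=1 q=0 p=0
  Δ1: clk:1→0
  (1Δ to stable)
t=12 Δ0: clk=0 r=1 q=0 p=0
  Δ1: clk:0→1
  Δ2: q:0→1
  Δ3: p:0→1
  (3Δ to stable)
t=13 Δ0: clk=1 r=1 q=1 p=1
  Δ1: clk:1→0
  (1Δ to stable)

0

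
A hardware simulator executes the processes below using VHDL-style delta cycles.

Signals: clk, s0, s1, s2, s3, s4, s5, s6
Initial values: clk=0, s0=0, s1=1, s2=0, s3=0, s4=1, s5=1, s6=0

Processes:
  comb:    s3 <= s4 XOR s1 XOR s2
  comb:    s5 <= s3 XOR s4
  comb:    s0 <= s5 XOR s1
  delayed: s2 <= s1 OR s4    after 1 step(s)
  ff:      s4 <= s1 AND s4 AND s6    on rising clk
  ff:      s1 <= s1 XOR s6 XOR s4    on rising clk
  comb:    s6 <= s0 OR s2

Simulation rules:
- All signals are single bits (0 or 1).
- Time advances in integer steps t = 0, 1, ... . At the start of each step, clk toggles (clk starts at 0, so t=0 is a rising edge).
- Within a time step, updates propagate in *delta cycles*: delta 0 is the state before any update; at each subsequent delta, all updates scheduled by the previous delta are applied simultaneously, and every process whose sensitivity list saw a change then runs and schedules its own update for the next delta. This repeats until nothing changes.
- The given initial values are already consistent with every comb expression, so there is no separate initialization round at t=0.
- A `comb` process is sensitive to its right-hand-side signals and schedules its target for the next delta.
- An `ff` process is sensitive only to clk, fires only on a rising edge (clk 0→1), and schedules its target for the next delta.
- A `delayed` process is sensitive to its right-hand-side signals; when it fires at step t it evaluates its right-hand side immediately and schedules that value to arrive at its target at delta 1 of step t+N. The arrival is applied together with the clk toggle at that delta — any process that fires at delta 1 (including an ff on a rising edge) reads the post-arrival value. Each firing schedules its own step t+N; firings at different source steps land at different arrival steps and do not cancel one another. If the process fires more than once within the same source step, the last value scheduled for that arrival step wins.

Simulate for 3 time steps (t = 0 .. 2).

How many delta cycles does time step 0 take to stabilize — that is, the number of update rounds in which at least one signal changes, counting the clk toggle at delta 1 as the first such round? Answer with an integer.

t0.Δ0 s2=0 s0=0 s1=1 clk=0 s3=0 s4=1 s5=1 s6=0
t0.Δ1 s2=0 s0=0 s1=1 clk=1 s3=0 s4=1 s5=1 s6=0
t0.Δ2 s2=0 s0=0 s1=0 clk=1 s3=0 s4=0 s5=1 s6=0
t0.Δ3 s2=0 s0=1 s1=0 clk=1 s3=0 s4=0 s5=0 s6=0
t0.Δ4 s2=0 s0=0 s1=0 clk=1 s3=0 s4=0 s5=0 s6=1
t0.Δ5 s2=0 s0=0 s1=0 clk=1 s3=0 s4=0 s5=0 s6=0
t1.Δ0 s2=0 s0=0 s1=0 clk=1 s3=0 s4=0 s5=0 s6=0
t1.Δ1 s2=0 s0=0 s1=0 clk=0 s3=0 s4=0 s5=0 s6=0
t2.Δ0 s2=0 s0=0 s1=0 clk=0 s3=0 s4=0 s5=0 s6=0
t2.Δ1 s2=0 s0=0 s1=0 clk=1 s3=0 s4=0 s5=0 s6=0

5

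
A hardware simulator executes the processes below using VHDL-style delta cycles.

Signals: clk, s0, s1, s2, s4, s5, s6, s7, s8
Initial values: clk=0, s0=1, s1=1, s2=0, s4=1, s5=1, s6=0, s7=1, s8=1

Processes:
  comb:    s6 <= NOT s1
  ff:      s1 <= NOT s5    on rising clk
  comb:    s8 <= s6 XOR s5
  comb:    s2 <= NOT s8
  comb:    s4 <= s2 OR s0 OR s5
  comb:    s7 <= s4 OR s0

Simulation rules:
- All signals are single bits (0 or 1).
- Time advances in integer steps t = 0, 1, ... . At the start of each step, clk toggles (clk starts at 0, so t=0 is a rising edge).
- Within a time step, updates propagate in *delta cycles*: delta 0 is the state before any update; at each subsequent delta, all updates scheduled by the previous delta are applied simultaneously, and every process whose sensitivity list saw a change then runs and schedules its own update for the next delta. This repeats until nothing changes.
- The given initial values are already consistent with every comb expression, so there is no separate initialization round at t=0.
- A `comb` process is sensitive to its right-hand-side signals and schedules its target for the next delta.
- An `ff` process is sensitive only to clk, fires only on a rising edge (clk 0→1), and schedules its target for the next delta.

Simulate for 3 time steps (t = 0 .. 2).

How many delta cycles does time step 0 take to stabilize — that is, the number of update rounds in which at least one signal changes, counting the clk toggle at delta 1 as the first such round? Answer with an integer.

t0.Δ0 s6=0 s7=1 s1=1 s8=1 s5=1 s4=1 clk=0 s0=1 s2=0
t0.Δ1 s6=0 s7=1 s1=1 s8=1 s5=1 s4=1 clk=1 s0=1 s2=0
t0.Δ2 s6=0 s7=1 s1=0 s8=1 s5=1 s4=1 clk=1 s0=1 s2=0
t0.Δ3 s6=1 s7=1 s1=0 s8=1 s5=1 s4=1 clk=1 s0=1 s2=0
t0.Δ4 s6=1 s7=1 s1=0 s8=0 s5=1 s4=1 clk=1 s0=1 s2=0
t0.Δ5 s6=1 s7=1 s1=0 s8=0 s5=1 s4=1 clk=1 s0=1 s2=1
t1.Δ0 s6=1 s7=1 s1=0 s8=0 s5=1 s4=1 clk=1 s0=1 s2=1
t1.Δ1 s6=1 s7=1 s1=0 s8=0 s5=1 s4=1 clk=0 s0=1 s2=1
t2.Δ0 s6=1 s7=1 s1=0 s8=0 s5=1 s4=1 clk=0 s0=1 s2=1
t2.Δ1 s6=1 s7=1 s1=0 s8=0 s5=1 s4=1 clk=1 s0=1 s2=1

5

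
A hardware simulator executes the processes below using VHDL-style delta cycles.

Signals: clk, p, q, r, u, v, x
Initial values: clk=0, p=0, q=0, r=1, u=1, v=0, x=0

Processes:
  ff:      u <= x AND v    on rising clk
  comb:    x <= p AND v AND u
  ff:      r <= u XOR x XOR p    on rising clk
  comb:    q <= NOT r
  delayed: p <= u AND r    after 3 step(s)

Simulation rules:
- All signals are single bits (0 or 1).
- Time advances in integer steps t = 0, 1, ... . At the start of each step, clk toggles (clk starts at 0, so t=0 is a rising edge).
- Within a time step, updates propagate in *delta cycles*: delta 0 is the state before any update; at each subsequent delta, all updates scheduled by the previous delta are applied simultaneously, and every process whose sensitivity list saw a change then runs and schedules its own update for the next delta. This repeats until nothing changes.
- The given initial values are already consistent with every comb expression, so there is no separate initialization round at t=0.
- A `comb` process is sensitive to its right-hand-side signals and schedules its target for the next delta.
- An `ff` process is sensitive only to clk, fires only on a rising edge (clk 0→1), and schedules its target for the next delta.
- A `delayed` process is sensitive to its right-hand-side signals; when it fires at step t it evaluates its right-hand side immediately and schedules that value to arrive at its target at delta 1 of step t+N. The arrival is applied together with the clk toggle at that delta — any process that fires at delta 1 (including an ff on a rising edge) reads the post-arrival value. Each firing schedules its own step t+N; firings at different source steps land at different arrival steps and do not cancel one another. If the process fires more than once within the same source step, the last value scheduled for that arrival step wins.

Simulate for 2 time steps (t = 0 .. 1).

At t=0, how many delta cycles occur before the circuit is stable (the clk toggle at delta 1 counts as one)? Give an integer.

t=0 Δ0: u=1 clk=0 x=0 r=1 q=0 p=0 v=0
  Δ1: clk:0→1
  Δ2: u:1→0
  (2Δ to stable)
t=1 Δ0: u=0 clk=1 x=0 r=1 q=0 p=0 v=0
  Δ1: clk:1→0
  (1Δ to stable)

2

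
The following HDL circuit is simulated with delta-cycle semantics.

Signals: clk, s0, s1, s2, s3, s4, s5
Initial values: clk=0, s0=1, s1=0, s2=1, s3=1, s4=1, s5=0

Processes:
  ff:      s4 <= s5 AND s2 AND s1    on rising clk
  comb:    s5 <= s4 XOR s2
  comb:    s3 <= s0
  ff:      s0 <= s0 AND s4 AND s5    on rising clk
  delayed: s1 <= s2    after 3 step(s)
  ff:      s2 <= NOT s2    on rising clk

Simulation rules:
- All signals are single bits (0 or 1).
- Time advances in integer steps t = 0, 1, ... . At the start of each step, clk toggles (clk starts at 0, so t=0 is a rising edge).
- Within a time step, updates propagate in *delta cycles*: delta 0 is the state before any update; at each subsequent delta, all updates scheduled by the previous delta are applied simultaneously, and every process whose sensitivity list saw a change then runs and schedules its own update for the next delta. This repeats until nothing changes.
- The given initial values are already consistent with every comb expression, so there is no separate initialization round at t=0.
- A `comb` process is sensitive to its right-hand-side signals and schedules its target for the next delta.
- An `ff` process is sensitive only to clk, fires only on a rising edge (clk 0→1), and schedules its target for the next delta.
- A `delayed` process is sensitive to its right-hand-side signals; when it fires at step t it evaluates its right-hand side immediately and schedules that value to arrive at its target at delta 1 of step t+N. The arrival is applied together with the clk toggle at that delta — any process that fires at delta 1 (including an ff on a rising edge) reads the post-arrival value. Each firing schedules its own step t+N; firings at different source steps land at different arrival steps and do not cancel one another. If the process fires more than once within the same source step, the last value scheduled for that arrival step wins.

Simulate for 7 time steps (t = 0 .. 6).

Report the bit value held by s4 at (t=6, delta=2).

[bits: s2,s4,s0,s3,clk,s1,s5]
t=0: Δ0=1111000 Δ1=1111100 Δ2=0001100 Δ3=0000100 | 3Δ
t=1: Δ0=0000100 Δ1=0000000 | 1Δ
t=2: Δ0=0000000 Δ1=0000100 Δ2=1000100 Δ3=1000101 | 3Δ
t=3: Δ0=1000101 Δ1=1000001 | 1Δ
t=4: Δ0=1000001 Δ1=1000101 Δ2=0000101 Δ3=0000100 | 3Δ
t=5: Δ0=0000100 Δ1=0000010 | 1Δ
t=6: Δ0=0000010 Δ1=0000110 Δ2=1000110 Δ3=1000111 | 3Δ

0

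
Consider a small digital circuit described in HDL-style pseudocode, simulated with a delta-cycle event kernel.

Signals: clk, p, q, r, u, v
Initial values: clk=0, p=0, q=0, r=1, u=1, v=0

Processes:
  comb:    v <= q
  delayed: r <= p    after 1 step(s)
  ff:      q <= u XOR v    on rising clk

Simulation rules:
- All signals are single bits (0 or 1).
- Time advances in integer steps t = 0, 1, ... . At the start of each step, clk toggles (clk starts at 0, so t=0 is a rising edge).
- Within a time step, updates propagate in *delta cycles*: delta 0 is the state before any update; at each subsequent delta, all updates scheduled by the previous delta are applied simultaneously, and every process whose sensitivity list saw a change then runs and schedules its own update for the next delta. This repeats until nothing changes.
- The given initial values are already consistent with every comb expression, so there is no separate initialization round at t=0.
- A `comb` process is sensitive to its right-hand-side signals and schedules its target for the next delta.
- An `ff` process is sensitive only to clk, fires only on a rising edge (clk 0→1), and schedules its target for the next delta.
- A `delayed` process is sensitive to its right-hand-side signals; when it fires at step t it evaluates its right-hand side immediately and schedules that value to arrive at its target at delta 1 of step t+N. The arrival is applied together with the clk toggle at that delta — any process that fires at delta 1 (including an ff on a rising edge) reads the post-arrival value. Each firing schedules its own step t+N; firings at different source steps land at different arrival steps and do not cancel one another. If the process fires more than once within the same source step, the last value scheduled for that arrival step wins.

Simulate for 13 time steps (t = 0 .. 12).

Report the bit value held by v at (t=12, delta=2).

t=0 Δ0: u=1 p=0 q=0 v=0 r=1 clk=0
  Δ1: clk:0→1
  Δ2: q:0→1
  Δ3: v:0→1
  (3Δ to stable)
t=1 Δ0: u=1 p=0 q=1 v=1 r=1 clk=1
  Δ1: clk:1→0
  (1Δ to stable)
t=2 Δ0: u=1 p=0 q=1 v=1 r=1 clk=0
  Δ1: clk:0→1
  Δ2: q:1→0
  Δ3: v:1→0
  (3Δ to stable)
t=3 Δ0: u=1 p=0 q=0 v=0 r=1 clk=1
  Δ1: clk:1→0
  (1Δ to stable)
t=4 Δ0: u=1 p=0 q=0 v=0 r=1 clk=0
  Δ1: clk:0→1
  Δ2: q:0→1
  Δ3: v:0→1
  (3Δ to stable)
t=5 Δ0: u=1 p=0 q=1 v=1 r=1 clk=1
  Δ1: clk:1→0
  (1Δ to stable)
t=6 Δ0: u=1 p=0 q=1 v=1 r=1 clk=0
  Δ1: clk:0→1
  Δ2: q:1→0
  Δ3: v:1→0
  (3Δ to stable)
t=7 Δ0: u=1 p=0 q=0 v=0 r=1 clk=1
  Δ1: clk:1→0
  (1Δ to stable)
t=8 Δ0: u=1 p=0 q=0 v=0 r=1 clk=0
  Δ1: clk:0→1
  Δ2: q:0→1
  Δ3: v:0→1
  (3Δ to stable)
t=9 Δ0: u=1 p=0 q=1 v=1 r=1 clk=1
  Δ1: clk:1→0
  (1Δ to stable)
t=10 Δ0: u=1 p=0 q=1 v=1 r=1 clk=0
  Δ1: clk:0→1
  Δ2: q:1→0
  Δ3: v:1→0
  (3Δ to stable)
t=11 Δ0: u=1 p=0 q=0 v=0 r=1 clk=1
  Δ1: clk:1→0
  (1Δ to stable)
t=12 Δ0: u=1 p=0 q=0 v=0 r=1 clk=0
  Δ1: clk:0→1
  Δ2: q:0→1
  Δ3: v:0→1
  (3Δ to stable)

0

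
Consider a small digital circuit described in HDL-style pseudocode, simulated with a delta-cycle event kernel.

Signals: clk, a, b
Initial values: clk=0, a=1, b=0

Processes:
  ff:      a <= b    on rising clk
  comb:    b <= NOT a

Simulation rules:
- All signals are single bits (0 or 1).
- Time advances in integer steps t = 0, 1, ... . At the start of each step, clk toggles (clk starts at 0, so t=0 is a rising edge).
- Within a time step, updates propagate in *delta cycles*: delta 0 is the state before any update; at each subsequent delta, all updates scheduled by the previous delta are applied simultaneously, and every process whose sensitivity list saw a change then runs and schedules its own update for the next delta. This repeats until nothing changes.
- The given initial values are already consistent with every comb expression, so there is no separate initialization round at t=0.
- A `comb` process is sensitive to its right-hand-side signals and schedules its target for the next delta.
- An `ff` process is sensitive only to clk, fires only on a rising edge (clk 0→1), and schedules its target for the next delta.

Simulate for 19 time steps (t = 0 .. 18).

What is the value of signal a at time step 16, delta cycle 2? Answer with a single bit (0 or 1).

t0.Δ0 clk=0 b=0 a=1
t0.Δ1 clk=1 b=0 a=1
t0.Δ2 clk=1 b=0 a=0
t0.Δ3 clk=1 b=1 a=0
t1.Δ0 clk=1 b=1 a=0
t1.Δ1 clk=0 b=1 a=0
t2.Δ0 clk=0 b=1 a=0
t2.Δ1 clk=1 b=1 a=0
t2.Δ2 clk=1 b=1 a=1
t2.Δ3 clk=1 b=0 a=1
t3.Δ0 clk=1 b=0 a=1
t3.Δ1 clk=0 b=0 a=1
t4.Δ0 clk=0 b=0 a=1
t4.Δ1 clk=1 b=0 a=1
t4.Δ2 clk=1 b=0 a=0
t4.Δ3 clk=1 b=1 a=0
t5.Δ0 clk=1 b=1 a=0
t5.Δ1 clk=0 b=1 a=0
t6.Δ0 clk=0 b=1 a=0
t6.Δ1 clk=1 b=1 a=0
t6.Δ2 clk=1 b=1 a=1
t6.Δ3 clk=1 b=0 a=1
t7.Δ0 clk=1 b=0 a=1
t7.Δ1 clk=0 b=0 a=1
t8.Δ0 clk=0 b=0 a=1
t8.Δ1 clk=1 b=0 a=1
t8.Δ2 clk=1 b=0 a=0
t8.Δ3 clk=1 b=1 a=0
t9.Δ0 clk=1 b=1 a=0
t9.Δ1 clk=0 b=1 a=0
t10.Δ0 clk=0 b=1 a=0
t10.Δ1 clk=1 b=1 a=0
t10.Δ2 clk=1 b=1 a=1
t10.Δ3 clk=1 b=0 a=1
t11.Δ0 clk=1 b=0 a=1
t11.Δ1 clk=0 b=0 a=1
t12.Δ0 clk=0 b=0 a=1
t12.Δ1 clk=1 b=0 a=1
t12.Δ2 clk=1 b=0 a=0
t12.Δ3 clk=1 b=1 a=0
t13.Δ0 clk=1 b=1 a=0
t13.Δ1 clk=0 b=1 a=0
t14.Δ0 clk=0 b=1 a=0
t14.Δ1 clk=1 b=1 a=0
t14.Δ2 clk=1 b=1 a=1
t14.Δ3 clk=1 b=0 a=1
t15.Δ0 clk=1 b=0 a=1
t15.Δ1 clk=0 b=0 a=1
t16.Δ0 clk=0 b=0 a=1
t16.Δ1 clk=1 b=0 a=1
t16.Δ2 clk=1 b=0 a=0
t16.Δ3 clk=1 b=1 a=0
t17.Δ0 clk=1 b=1 a=0
t17.Δ1 clk=0 b=1 a=0
t18.Δ0 clk=0 b=1 a=0
t18.Δ1 clk=1 b=1 a=0
t18.Δ2 clk=1 b=1 a=1
t18.Δ3 clk=1 b=0 a=1

0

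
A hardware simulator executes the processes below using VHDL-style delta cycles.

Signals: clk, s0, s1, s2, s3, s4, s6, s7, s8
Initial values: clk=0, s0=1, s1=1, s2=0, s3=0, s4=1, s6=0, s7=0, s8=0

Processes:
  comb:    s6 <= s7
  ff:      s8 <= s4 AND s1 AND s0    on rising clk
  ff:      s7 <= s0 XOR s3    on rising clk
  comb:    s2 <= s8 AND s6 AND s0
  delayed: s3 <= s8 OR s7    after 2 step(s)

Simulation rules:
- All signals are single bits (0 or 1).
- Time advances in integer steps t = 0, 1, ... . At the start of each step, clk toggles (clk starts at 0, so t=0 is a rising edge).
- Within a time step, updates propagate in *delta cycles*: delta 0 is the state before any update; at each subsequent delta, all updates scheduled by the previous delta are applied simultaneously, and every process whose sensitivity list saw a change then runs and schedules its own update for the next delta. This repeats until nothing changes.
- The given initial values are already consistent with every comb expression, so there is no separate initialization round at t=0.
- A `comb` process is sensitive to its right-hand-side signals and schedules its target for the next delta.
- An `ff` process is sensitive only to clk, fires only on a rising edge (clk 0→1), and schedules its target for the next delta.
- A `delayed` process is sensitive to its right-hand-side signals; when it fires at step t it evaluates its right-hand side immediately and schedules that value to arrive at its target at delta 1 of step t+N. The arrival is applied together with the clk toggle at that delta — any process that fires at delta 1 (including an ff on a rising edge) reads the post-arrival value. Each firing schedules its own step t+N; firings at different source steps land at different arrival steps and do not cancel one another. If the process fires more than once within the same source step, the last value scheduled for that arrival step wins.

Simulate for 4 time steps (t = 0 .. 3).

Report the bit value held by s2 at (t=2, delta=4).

0

t=0 Δ0: s1=1 s4=1 clk=0 s0=1 s7=0 s8=0 s6=0 s2=0 s3=0
  Δ1: clk:0→1
  Δ2: s7:0→1, s8:0→1
  Δ3: s6:0→1
  Δ4: s2:0→1
  (4Δ to stable)
t=1 Δ0: s1=1 s4=1 clk=1 s0=1 s7=1 s8=1 s6=1 s2=1 s3=0
  Δ1: clk:1→0
  (1Δ to stable)
t=2 Δ0: s1=1 s4=1 clk=0 s0=1 s7=1 s8=1 s6=1 s2=1 s3=0
  Δ1: clk:0→1, s3:0→1
  Δ2: s7:1→0
  Δ3: s6:1→0
  Δ4: s2:1→0
  (4Δ to stable)
t=3 Δ0: s1=1 s4=1 clk=1 s0=1 s7=0 s8=1 s6=0 s2=0 s3=1
  Δ1: clk:1→0
  (1Δ to stable)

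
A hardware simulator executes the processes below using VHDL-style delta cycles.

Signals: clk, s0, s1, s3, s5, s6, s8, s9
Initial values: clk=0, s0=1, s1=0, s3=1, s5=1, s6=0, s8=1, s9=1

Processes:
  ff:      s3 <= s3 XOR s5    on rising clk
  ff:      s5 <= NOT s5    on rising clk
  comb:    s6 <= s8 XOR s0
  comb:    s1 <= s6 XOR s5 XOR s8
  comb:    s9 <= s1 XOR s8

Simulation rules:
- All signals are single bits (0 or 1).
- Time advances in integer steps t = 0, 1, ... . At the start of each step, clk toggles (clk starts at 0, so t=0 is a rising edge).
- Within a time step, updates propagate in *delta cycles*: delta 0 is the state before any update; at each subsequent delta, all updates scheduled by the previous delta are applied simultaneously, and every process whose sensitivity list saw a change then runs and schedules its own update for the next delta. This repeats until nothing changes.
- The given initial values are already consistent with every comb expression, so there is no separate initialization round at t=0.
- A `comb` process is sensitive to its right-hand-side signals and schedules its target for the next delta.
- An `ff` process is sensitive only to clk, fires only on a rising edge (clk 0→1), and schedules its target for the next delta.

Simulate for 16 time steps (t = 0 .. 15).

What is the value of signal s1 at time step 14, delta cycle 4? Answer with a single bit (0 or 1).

0

t=0 Δ0: s3=1 s1=0 s9=1 s6=0 clk=0 s0=1 s5=1 s8=1
  Δ1: clk:0→1
  Δ2: s3:1→0, s5:1→0
  Δ3: s1:0→1
  Δ4: s9:1→0
  (4Δ to stable)
t=1 Δ0: s3=0 s1=1 s9=0 s6=0 clk=1 s0=1 s5=0 s8=1
  Δ1: clk:1→0
  (1Δ to stable)
t=2 Δ0: s3=0 s1=1 s9=0 s6=0 clk=0 s0=1 s5=0 s8=1
  Δ1: clk:0→1
  Δ2: s5:0→1
  Δ3: s1:1→0
  Δ4: s9:0→1
  (4Δ to stable)
t=3 Δ0: s3=0 s1=0 s9=1 s6=0 clk=1 s0=1 s5=1 s8=1
  Δ1: clk:1→0
  (1Δ to stable)
t=4 Δ0: s3=0 s1=0 s9=1 s6=0 clk=0 s0=1 s5=1 s8=1
  Δ1: clk:0→1
  Δ2: s3:0→1, s5:1→0
  Δ3: s1:0→1
  Δ4: s9:1→0
  (4Δ to stable)
t=5 Δ0: s3=1 s1=1 s9=0 s6=0 clk=1 s0=1 s5=0 s8=1
  Δ1: clk:1→0
  (1Δ to stable)
t=6 Δ0: s3=1 s1=1 s9=0 s6=0 clk=0 s0=1 s5=0 s8=1
  Δ1: clk:0→1
  Δ2: s5:0→1
  Δ3: s1:1→0
  Δ4: s9:0→1
  (4Δ to stable)
t=7 Δ0: s3=1 s1=0 s9=1 s6=0 clk=1 s0=1 s5=1 s8=1
  Δ1: clk:1→0
  (1Δ to stable)
t=8 Δ0: s3=1 s1=0 s9=1 s6=0 clk=0 s0=1 s5=1 s8=1
  Δ1: clk:0→1
  Δ2: s3:1→0, s5:1→0
  Δ3: s1:0→1
  Δ4: s9:1→0
  (4Δ to stable)
t=9 Δ0: s3=0 s1=1 s9=0 s6=0 clk=1 s0=1 s5=0 s8=1
  Δ1: clk:1→0
  (1Δ to stable)
t=10 Δ0: s3=0 s1=1 s9=0 s6=0 clk=0 s0=1 s5=0 s8=1
  Δ1: clk:0→1
  Δ2: s5:0→1
  Δ3: s1:1→0
  Δ4: s9:0→1
  (4Δ to stable)
t=11 Δ0: s3=0 s1=0 s9=1 s6=0 clk=1 s0=1 s5=1 s8=1
  Δ1: clk:1→0
  (1Δ to stable)
t=12 Δ0: s3=0 s1=0 s9=1 s6=0 clk=0 s0=1 s5=1 s8=1
  Δ1: clk:0→1
  Δ2: s3:0→1, s5:1→0
  Δ3: s1:0→1
  Δ4: s9:1→0
  (4Δ to stable)
t=13 Δ0: s3=1 s1=1 s9=0 s6=0 clk=1 s0=1 s5=0 s8=1
  Δ1: clk:1→0
  (1Δ to stable)
t=14 Δ0: s3=1 s1=1 s9=0 s6=0 clk=0 s0=1 s5=0 s8=1
  Δ1: clk:0→1
  Δ2: s5:0→1
  Δ3: s1:1→0
  Δ4: s9:0→1
  (4Δ to stable)
t=15 Δ0: s3=1 s1=0 s9=1 s6=0 clk=1 s0=1 s5=1 s8=1
  Δ1: clk:1→0
  (1Δ to stable)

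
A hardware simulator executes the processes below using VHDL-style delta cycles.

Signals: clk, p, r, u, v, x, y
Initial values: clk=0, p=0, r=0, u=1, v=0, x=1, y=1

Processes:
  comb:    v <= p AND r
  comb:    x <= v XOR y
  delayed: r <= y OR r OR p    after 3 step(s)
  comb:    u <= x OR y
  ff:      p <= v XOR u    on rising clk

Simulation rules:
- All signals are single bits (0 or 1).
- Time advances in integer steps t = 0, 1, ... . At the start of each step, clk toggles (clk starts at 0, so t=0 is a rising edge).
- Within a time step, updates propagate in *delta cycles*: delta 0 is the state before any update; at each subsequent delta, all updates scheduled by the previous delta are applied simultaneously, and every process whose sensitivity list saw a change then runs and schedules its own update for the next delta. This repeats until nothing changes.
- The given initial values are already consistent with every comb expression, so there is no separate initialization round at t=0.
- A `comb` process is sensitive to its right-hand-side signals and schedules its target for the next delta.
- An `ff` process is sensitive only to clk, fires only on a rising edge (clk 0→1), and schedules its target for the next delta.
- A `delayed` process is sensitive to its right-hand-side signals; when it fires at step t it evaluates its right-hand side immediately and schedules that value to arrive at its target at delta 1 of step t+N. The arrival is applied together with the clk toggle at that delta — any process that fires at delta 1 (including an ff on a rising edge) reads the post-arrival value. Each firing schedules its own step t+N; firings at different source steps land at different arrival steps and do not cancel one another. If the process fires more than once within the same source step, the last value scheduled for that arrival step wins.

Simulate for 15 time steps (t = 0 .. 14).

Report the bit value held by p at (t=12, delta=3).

0

t0.Δ0 v=0 r=0 u=1 x=1 p=0 y=1 clk=0
t0.Δ1 v=0 r=0 u=1 x=1 p=0 y=1 clk=1
t0.Δ2 v=0 r=0 u=1 x=1 p=1 y=1 clk=1
t1.Δ0 v=0 r=0 u=1 x=1 p=1 y=1 clk=1
t1.Δ1 v=0 r=0 u=1 x=1 p=1 y=1 clk=0
t2.Δ0 v=0 r=0 u=1 x=1 p=1 y=1 clk=0
t2.Δ1 v=0 r=0 u=1 x=1 p=1 y=1 clk=1
t3.Δ0 v=0 r=0 u=1 x=1 p=1 y=1 clk=1
t3.Δ1 v=0 r=1 u=1 x=1 p=1 y=1 clk=0
t3.Δ2 v=1 r=1 u=1 x=1 p=1 y=1 clk=0
t3.Δ3 v=1 r=1 u=1 x=0 p=1 y=1 clk=0
t4.Δ0 v=1 r=1 u=1 x=0 p=1 y=1 clk=0
t4.Δ1 v=1 r=1 u=1 x=0 p=1 y=1 clk=1
t4.Δ2 v=1 r=1 u=1 x=0 p=0 y=1 clk=1
t4.Δ3 v=0 r=1 u=1 x=0 p=0 y=1 clk=1
t4.Δ4 v=0 r=1 u=1 x=1 p=0 y=1 clk=1
t5.Δ0 v=0 r=1 u=1 x=1 p=0 y=1 clk=1
t5.Δ1 v=0 r=1 u=1 x=1 p=0 y=1 clk=0
t6.Δ0 v=0 r=1 u=1 x=1 p=0 y=1 clk=0
t6.Δ1 v=0 r=1 u=1 x=1 p=0 y=1 clk=1
t6.Δ2 v=0 r=1 u=1 x=1 p=1 y=1 clk=1
t6.Δ3 v=1 r=1 u=1 x=1 p=1 y=1 clk=1
t6.Δ4 v=1 r=1 u=1 x=0 p=1 y=1 clk=1
t7.Δ0 v=1 r=1 u=1 x=0 p=1 y=1 clk=1
t7.Δ1 v=1 r=1 u=1 x=0 p=1 y=1 clk=0
t8.Δ0 v=1 r=1 u=1 x=0 p=1 y=1 clk=0
t8.Δ1 v=1 r=1 u=1 x=0 p=1 y=1 clk=1
t8.Δ2 v=1 r=1 u=1 x=0 p=0 y=1 clk=1
t8.Δ3 v=0 r=1 u=1 x=0 p=0 y=1 clk=1
t8.Δ4 v=0 r=1 u=1 x=1 p=0 y=1 clk=1
t9.Δ0 v=0 r=1 u=1 x=1 p=0 y=1 clk=1
t9.Δ1 v=0 r=1 u=1 x=1 p=0 y=1 clk=0
t10.Δ0 v=0 r=1 u=1 x=1 p=0 y=1 clk=0
t10.Δ1 v=0 r=1 u=1 x=1 p=0 y=1 clk=1
t10.Δ2 v=0 r=1 u=1 x=1 p=1 y=1 clk=1
t10.Δ3 v=1 r=1 u=1 x=1 p=1 y=1 clk=1
t10.Δ4 v=1 r=1 u=1 x=0 p=1 y=1 clk=1
t11.Δ0 v=1 r=1 u=1 x=0 p=1 y=1 clk=1
t11.Δ1 v=1 r=1 u=1 x=0 p=1 y=1 clk=0
t12.Δ0 v=1 r=1 u=1 x=0 p=1 y=1 clk=0
t12.Δ1 v=1 r=1 u=1 x=0 p=1 y=1 clk=1
t12.Δ2 v=1 r=1 u=1 x=0 p=0 y=1 clk=1
t12.Δ3 v=0 r=1 u=1 x=0 p=0 y=1 clk=1
t12.Δ4 v=0 r=1 u=1 x=1 p=0 y=1 clk=1
t13.Δ0 v=0 r=1 u=1 x=1 p=0 y=1 clk=1
t13.Δ1 v=0 r=1 u=1 x=1 p=0 y=1 clk=0
t14.Δ0 v=0 r=1 u=1 x=1 p=0 y=1 clk=0
t14.Δ1 v=0 r=1 u=1 x=1 p=0 y=1 clk=1
t14.Δ2 v=0 r=1 u=1 x=1 p=1 y=1 clk=1
t14.Δ3 v=1 r=1 u=1 x=1 p=1 y=1 clk=1
t14.Δ4 v=1 r=1 u=1 x=0 p=1 y=1 clk=1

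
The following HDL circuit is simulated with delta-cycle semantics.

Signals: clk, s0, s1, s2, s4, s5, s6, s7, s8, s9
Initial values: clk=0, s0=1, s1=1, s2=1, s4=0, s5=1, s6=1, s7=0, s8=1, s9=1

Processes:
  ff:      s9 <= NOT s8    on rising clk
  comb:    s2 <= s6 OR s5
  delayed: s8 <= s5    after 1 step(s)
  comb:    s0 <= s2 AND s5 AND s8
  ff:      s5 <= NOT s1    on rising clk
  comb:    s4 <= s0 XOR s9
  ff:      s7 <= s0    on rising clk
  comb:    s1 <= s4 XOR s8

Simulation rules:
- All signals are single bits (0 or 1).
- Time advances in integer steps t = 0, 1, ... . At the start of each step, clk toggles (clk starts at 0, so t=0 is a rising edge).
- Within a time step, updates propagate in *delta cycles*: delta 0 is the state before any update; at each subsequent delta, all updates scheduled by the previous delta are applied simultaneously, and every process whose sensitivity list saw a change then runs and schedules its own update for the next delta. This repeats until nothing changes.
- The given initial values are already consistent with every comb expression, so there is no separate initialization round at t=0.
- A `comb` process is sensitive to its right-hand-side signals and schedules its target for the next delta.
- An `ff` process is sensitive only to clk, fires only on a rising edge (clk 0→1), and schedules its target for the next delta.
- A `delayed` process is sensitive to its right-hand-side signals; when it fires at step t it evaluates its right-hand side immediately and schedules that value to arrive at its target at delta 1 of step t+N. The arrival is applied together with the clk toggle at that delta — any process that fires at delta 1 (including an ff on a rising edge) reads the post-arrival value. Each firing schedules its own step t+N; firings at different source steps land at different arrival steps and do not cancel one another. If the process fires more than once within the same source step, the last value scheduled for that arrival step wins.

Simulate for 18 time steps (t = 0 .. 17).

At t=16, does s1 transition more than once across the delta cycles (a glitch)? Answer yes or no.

yes

t=0 Δ0: s0=1 s8=1 s6=1 s9=1 s2=1 s5=1 s1=1 s7=0 clk=0 s4=0
  Δ1: clk:0→1
  Δ2: s9:1→0, s5:1→0, s7:0→1
  Δ3: s0:1→0, s4:0→1
  Δ4: s1:1→0, s4:1→0
  Δ5: s1:0→1
  (5Δ to stable)
t=1 Δ0: s0=0 s8=1 s6=1 s9=0 s2=1 s5=0 s1=1 s7=1 clk=1 s4=0
  Δ1: s8:1→0, clk:1→0
  Δ2: s1:1→0
  (2Δ to stable)
t=2 Δ0: s0=0 s8=0 s6=1 s9=0 s2=1 s5=0 s1=0 s7=1 clk=0 s4=0
  Δ1: clk:0→1
  Δ2: s9:0→1, s5:0→1, s7:1→0
  Δ3: s4:0→1
  Δ4: s1:0→1
  (4Δ to stable)
t=3 Δ0: s0=0 s8=0 s6=1 s9=1 s2=1 s5=1 s1=1 s7=0 clk=1 s4=1
  Δ1: s8:0→1, clk:1→0
  Δ2: s0:0→1, s1:1→0
  Δ3: s4:1→0
  Δ4: s1:0→1
  (4Δ to stable)
t=4 Δ0: s0=1 s8=1 s6=1 s9=1 s2=1 s5=1 s1=1 s7=0 clk=0 s4=0
  Δ1: clk:0→1
  Δ2: s9:1→0, s5:1→0, s7:0→1
  Δ3: s0:1→0, s4:0→1
  Δ4: s1:1→0, s4:1→0
  Δ5: s1:0→1
  (5Δ to stable)
t=5 Δ0: s0=0 s8=1 s6=1 s9=0 s2=1 s5=0 s1=1 s7=1 clk=1 s4=0
  Δ1: s8:1→0, clk:1→0
  Δ2: s1:1→0
  (2Δ to stable)
t=6 Δ0: s0=0 s8=0 s6=1 s9=0 s2=1 s5=0 s1=0 s7=1 clk=0 s4=0
  Δ1: clk:0→1
  Δ2: s9:0→1, s5:0→1, s7:1→0
  Δ3: s4:0→1
  Δ4: s1:0→1
  (4Δ to stable)
t=7 Δ0: s0=0 s8=0 s6=1 s9=1 s2=1 s5=1 s1=1 s7=0 clk=1 s4=1
  Δ1: s8:0→1, clk:1→0
  Δ2: s0:0→1, s1:1→0
  Δ3: s4:1→0
  Δ4: s1:0→1
  (4Δ to stable)
t=8 Δ0: s0=1 s8=1 s6=1 s9=1 s2=1 s5=1 s1=1 s7=0 clk=0 s4=0
  Δ1: clk:0→1
  Δ2: s9:1→0, s5:1→0, s7:0→1
  Δ3: s0:1→0, s4:0→1
  Δ4: s1:1→0, s4:1→0
  Δ5: s1:0→1
  (5Δ to stable)
t=9 Δ0: s0=0 s8=1 s6=1 s9=0 s2=1 s5=0 s1=1 s7=1 clk=1 s4=0
  Δ1: s8:1→0, clk:1→0
  Δ2: s1:1→0
  (2Δ to stable)
t=10 Δ0: s0=0 s8=0 s6=1 s9=0 s2=1 s5=0 s1=0 s7=1 clk=0 s4=0
  Δ1: clk:0→1
  Δ2: s9:0→1, s5:0→1, s7:1→0
  Δ3: s4:0→1
  Δ4: s1:0→1
  (4Δ to stable)
t=11 Δ0: s0=0 s8=0 s6=1 s9=1 s2=1 s5=1 s1=1 s7=0 clk=1 s4=1
  Δ1: s8:0→1, clk:1→0
  Δ2: s0:0→1, s1:1→0
  Δ3: s4:1→0
  Δ4: s1:0→1
  (4Δ to stable)
t=12 Δ0: s0=1 s8=1 s6=1 s9=1 s2=1 s5=1 s1=1 s7=0 clk=0 s4=0
  Δ1: clk:0→1
  Δ2: s9:1→0, s5:1→0, s7:0→1
  Δ3: s0:1→0, s4:0→1
  Δ4: s1:1→0, s4:1→0
  Δ5: s1:0→1
  (5Δ to stable)
t=13 Δ0: s0=0 s8=1 s6=1 s9=0 s2=1 s5=0 s1=1 s7=1 clk=1 s4=0
  Δ1: s8:1→0, clk:1→0
  Δ2: s1:1→0
  (2Δ to stable)
t=14 Δ0: s0=0 s8=0 s6=1 s9=0 s2=1 s5=0 s1=0 s7=1 clk=0 s4=0
  Δ1: clk:0→1
  Δ2: s9:0→1, s5:0→1, s7:1→0
  Δ3: s4:0→1
  Δ4: s1:0→1
  (4Δ to stable)
t=15 Δ0: s0=0 s8=0 s6=1 s9=1 s2=1 s5=1 s1=1 s7=0 clk=1 s4=1
  Δ1: s8:0→1, clk:1→0
  Δ2: s0:0→1, s1:1→0
  Δ3: s4:1→0
  Δ4: s1:0→1
  (4Δ to stable)
t=16 Δ0: s0=1 s8=1 s6=1 s9=1 s2=1 s5=1 s1=1 s7=0 clk=0 s4=0
  Δ1: clk:0→1
  Δ2: s9:1→0, s5:1→0, s7:0→1
  Δ3: s0:1→0, s4:0→1
  Δ4: s1:1→0, s4:1→0
  Δ5: s1:0→1
  (5Δ to stable)
t=17 Δ0: s0=0 s8=1 s6=1 s9=0 s2=1 s5=0 s1=1 s7=1 clk=1 s4=0
  Δ1: s8:1→0, clk:1→0
  Δ2: s1:1→0
  (2Δ to stable)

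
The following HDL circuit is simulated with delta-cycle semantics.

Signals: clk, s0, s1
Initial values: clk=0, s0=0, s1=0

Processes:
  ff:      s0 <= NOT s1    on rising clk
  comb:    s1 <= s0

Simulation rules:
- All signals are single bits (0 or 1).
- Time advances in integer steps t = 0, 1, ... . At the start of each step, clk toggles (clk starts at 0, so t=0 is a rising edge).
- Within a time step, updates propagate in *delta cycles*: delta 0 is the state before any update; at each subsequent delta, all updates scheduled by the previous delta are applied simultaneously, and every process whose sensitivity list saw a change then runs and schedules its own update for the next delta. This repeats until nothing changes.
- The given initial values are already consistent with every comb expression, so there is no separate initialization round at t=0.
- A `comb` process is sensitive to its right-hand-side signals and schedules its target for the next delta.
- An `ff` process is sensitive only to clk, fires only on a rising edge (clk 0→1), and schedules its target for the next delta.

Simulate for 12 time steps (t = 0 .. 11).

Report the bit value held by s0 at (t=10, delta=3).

0

[bits: s1,clk,s0]
t=0: Δ0=000 Δ1=010 Δ2=011 Δ3=111 | 3Δ
t=1: Δ0=111 Δ1=101 | 1Δ
t=2: Δ0=101 Δ1=111 Δ2=110 Δ3=010 | 3Δ
t=3: Δ0=010 Δ1=000 | 1Δ
t=4: Δ0=000 Δ1=010 Δ2=011 Δ3=111 | 3Δ
t=5: Δ0=111 Δ1=101 | 1Δ
t=6: Δ0=101 Δ1=111 Δ2=110 Δ3=010 | 3Δ
t=7: Δ0=010 Δ1=000 | 1Δ
t=8: Δ0=000 Δ1=010 Δ2=011 Δ3=111 | 3Δ
t=9: Δ0=111 Δ1=101 | 1Δ
t=10: Δ0=101 Δ1=111 Δ2=110 Δ3=010 | 3Δ
t=11: Δ0=010 Δ1=000 | 1Δ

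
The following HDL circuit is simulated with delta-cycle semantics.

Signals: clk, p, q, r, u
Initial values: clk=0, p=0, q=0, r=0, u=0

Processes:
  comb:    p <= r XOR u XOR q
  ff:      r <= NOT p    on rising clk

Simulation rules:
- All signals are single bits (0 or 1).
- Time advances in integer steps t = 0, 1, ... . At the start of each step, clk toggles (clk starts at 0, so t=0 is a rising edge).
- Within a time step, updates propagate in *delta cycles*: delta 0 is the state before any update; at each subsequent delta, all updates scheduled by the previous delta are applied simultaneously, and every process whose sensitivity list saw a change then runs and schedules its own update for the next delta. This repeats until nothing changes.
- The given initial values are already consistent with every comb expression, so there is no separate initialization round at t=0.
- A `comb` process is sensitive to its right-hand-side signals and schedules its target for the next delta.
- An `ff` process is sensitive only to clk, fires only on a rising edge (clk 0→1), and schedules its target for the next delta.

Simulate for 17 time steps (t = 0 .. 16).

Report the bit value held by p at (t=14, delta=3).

t=0 Δ0: r=0 p=0 clk=0 q=0 u=0
  Δ1: clk:0→1
  Δ2: r:0→1
  Δ3: p:0→1
  (3Δ to stable)
t=1 Δ0: r=1 p=1 clk=1 q=0 u=0
  Δ1: clk:1→0
  (1Δ to stable)
t=2 Δ0: r=1 p=1 clk=0 q=0 u=0
  Δ1: clk:0→1
  Δ2: r:1→0
  Δ3: p:1→0
  (3Δ to stable)
t=3 Δ0: r=0 p=0 clk=1 q=0 u=0
  Δ1: clk:1→0
  (1Δ to stable)
t=4 Δ0: r=0 p=0 clk=0 q=0 u=0
  Δ1: clk:0→1
  Δ2: r:0→1
  Δ3: p:0→1
  (3Δ to stable)
t=5 Δ0: r=1 p=1 clk=1 q=0 u=0
  Δ1: clk:1→0
  (1Δ to stable)
t=6 Δ0: r=1 p=1 clk=0 q=0 u=0
  Δ1: clk:0→1
  Δ2: r:1→0
  Δ3: p:1→0
  (3Δ to stable)
t=7 Δ0: r=0 p=0 clk=1 q=0 u=0
  Δ1: clk:1→0
  (1Δ to stable)
t=8 Δ0: r=0 p=0 clk=0 q=0 u=0
  Δ1: clk:0→1
  Δ2: r:0→1
  Δ3: p:0→1
  (3Δ to stable)
t=9 Δ0: r=1 p=1 clk=1 q=0 u=0
  Δ1: clk:1→0
  (1Δ to stable)
t=10 Δ0: r=1 p=1 clk=0 q=0 u=0
  Δ1: clk:0→1
  Δ2: r:1→0
  Δ3: p:1→0
  (3Δ to stable)
t=11 Δ0: r=0 p=0 clk=1 q=0 u=0
  Δ1: clk:1→0
  (1Δ to stable)
t=12 Δ0: r=0 p=0 clk=0 q=0 u=0
  Δ1: clk:0→1
  Δ2: r:0→1
  Δ3: p:0→1
  (3Δ to stable)
t=13 Δ0: r=1 p=1 clk=1 q=0 u=0
  Δ1: clk:1→0
  (1Δ to stable)
t=14 Δ0: r=1 p=1 clk=0 q=0 u=0
  Δ1: clk:0→1
  Δ2: r:1→0
  Δ3: p:1→0
  (3Δ to stable)
t=15 Δ0: r=0 p=0 clk=1 q=0 u=0
  Δ1: clk:1→0
  (1Δ to stable)
t=16 Δ0: r=0 p=0 clk=0 q=0 u=0
  Δ1: clk:0→1
  Δ2: r:0→1
  Δ3: p:0→1
  (3Δ to stable)

0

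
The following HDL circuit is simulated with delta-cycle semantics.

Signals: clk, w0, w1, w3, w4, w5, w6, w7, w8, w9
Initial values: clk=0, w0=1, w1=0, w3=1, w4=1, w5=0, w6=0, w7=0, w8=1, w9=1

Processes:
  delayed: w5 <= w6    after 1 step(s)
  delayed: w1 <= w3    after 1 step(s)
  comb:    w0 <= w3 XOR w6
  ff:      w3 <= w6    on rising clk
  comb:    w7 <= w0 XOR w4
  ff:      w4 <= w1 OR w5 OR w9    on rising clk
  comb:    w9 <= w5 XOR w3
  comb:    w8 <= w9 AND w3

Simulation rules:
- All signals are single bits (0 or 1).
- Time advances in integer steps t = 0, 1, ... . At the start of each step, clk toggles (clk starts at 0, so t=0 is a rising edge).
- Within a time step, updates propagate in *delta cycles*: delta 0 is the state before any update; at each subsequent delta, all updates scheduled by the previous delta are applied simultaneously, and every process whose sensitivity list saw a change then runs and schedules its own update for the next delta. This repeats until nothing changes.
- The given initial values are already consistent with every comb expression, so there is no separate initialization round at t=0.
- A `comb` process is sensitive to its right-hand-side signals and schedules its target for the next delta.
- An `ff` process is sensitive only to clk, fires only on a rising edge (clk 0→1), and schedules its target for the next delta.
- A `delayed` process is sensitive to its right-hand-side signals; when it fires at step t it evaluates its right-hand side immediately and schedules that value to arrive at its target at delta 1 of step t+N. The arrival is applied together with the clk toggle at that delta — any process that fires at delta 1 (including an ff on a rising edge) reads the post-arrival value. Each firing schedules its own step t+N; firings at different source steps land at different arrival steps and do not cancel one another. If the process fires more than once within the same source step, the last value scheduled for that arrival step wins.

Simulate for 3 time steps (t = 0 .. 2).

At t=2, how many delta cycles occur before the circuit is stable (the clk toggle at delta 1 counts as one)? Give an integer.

[bits: w9,w4,w5,w1,w3,w6,w0,clk,w8,w7]
t=0: Δ0=1100101010 Δ1=1100101110 Δ2=1100001110 Δ3=0100000100 Δ4=0100000101 | 4Δ
t=1: Δ0=0100000101 Δ1=0100000001 | 1Δ
t=2: Δ0=0100000001 Δ1=0100000101 Δ2=0000000101 Δ3=0000000100 | 3Δ

3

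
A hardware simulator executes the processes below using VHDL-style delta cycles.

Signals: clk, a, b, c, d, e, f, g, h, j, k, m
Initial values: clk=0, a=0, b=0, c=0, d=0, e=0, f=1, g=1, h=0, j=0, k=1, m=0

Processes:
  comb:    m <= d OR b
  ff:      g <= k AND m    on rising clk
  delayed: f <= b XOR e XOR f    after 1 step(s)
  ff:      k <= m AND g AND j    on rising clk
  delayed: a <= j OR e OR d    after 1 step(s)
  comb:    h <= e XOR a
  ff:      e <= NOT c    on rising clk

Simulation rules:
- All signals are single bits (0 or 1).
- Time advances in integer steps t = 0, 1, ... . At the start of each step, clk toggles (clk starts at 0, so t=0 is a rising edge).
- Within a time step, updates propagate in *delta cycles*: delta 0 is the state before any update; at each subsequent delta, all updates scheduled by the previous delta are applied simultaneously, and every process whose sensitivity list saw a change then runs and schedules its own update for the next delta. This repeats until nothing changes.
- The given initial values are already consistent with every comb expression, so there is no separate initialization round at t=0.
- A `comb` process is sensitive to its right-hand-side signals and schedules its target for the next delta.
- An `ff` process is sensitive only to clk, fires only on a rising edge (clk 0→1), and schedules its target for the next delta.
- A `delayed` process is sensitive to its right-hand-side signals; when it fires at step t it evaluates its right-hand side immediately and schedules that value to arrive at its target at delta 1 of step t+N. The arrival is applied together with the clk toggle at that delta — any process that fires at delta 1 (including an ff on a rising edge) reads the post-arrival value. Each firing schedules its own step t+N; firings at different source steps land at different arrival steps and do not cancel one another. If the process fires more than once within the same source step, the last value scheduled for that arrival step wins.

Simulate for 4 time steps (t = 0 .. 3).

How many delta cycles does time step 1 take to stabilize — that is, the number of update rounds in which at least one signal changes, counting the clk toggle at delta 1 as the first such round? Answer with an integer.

2

[bits: clk,b,d,a,g,k,c,e,j,h,f,m]
t=0: Δ0=000011000010 Δ1=100011000010 Δ2=100000010010 Δ3=100000010110 | 3Δ
t=1: Δ0=100000010110 Δ1=000100010100 Δ2=000100010000 | 2Δ
t=2: Δ0=000100010000 Δ1=100100010010 | 1Δ
t=3: Δ0=100100010010 Δ1=000100010000 | 1Δ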